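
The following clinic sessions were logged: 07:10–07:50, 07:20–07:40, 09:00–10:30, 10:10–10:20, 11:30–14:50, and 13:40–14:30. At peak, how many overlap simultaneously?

2

Walk the sorted start/end points keeping a running depth.
The depth first hits 2 at 07:20.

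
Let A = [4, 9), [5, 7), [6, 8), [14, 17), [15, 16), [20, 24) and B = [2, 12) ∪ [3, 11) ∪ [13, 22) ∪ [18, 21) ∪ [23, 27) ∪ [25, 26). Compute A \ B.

[22, 23)

First set merges to [4, 9), [14, 17), [20, 24).
Second set merges to [2, 12), [13, 22), [23, 27).
[4, 9) lies entirely inside B → drops out.
[14, 17) lies entirely inside B → drops out.
[20, 24) with B removed leaves [22, 23).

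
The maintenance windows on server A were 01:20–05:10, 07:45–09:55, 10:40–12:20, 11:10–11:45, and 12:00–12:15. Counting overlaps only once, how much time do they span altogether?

Merged: 01:20-05:10, 07:45-09:55, 10:40-12:20.
Lengths: 3 h 50 min + 2 h 10 min + 1 h 40 min = 7 h 40 min.

7 h 40 min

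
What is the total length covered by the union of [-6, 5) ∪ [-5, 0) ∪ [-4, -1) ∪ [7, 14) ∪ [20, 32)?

Merged: [-6, 5), [7, 14), [20, 32).
Lengths: 11 + 7 + 12 = 30.

30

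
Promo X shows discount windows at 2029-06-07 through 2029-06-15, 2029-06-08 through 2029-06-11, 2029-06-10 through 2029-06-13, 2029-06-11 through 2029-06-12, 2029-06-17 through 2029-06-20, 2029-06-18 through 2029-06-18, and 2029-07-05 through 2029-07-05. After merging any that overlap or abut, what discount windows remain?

2029-06-07 through 2029-06-15, 2029-06-17 through 2029-06-20, 2029-07-05 through 2029-07-05

2029-06-08 through 2029-06-11 overlaps/touches 2029-06-07 through 2029-06-15 → extend to 2029-06-07 through 2029-06-15.
2029-06-10 through 2029-06-13 overlaps/touches 2029-06-07 through 2029-06-15 → extend to 2029-06-07 through 2029-06-15.
2029-06-11 through 2029-06-12 overlaps/touches 2029-06-07 through 2029-06-15 → extend to 2029-06-07 through 2029-06-15.
2029-06-17 through 2029-06-20 is disjoint → start new block.
2029-06-18 through 2029-06-18 overlaps/touches 2029-06-17 through 2029-06-20 → extend to 2029-06-17 through 2029-06-20.
2029-07-05 through 2029-07-05 is disjoint → start new block.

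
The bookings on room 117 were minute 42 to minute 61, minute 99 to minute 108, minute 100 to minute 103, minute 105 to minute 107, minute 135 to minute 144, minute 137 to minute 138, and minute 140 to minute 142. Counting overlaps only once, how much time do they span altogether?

37 minutes

Merged: minute 42 to minute 61, minute 99 to minute 108, minute 135 to minute 144.
Lengths: 19 minutes + 9 minutes + 9 minutes = 37 minutes.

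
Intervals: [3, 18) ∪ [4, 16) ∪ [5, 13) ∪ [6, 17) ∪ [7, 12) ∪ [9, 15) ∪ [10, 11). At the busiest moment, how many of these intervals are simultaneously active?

Walk the sorted start/end points keeping a running depth.
The depth first hits 7 at 10.

7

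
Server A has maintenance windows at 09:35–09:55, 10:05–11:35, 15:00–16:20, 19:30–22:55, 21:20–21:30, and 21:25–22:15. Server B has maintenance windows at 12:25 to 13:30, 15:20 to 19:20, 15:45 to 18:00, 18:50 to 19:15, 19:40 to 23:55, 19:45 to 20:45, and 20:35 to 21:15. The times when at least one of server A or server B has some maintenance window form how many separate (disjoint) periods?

5

A, merged: 09:35–09:55, 10:05–11:35, 15:00–16:20, 19:30–22:55.
B, merged: 12:25–13:30, 15:20–19:20, 19:40–23:55.
A ∪ B = 09:35–09:55, 10:05–11:35, 12:25–13:30, 15:00–19:20, 19:30–23:55.
That is 5 disjoint pieces.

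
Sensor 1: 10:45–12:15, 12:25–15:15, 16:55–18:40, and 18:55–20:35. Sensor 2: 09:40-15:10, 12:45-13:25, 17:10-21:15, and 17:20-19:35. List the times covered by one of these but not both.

B, merged: 09:40-15:10, 17:10-21:15.
A \ B = 15:10-15:15, 16:55-17:10.
B \ A = 09:40-10:45, 12:15-12:25, 18:40-18:55, 20:35-21:15.
Union of the two gives the symmetric difference.

09:40-10:45, 12:15-12:25, 15:10-15:15, 16:55-17:10, 18:40-18:55, 20:35-21:15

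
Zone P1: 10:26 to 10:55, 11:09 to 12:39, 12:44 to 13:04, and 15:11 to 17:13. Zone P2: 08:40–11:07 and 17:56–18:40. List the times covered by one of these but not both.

A but not B: 11:09–12:39, 12:44–13:04, 15:11–17:13.
B but not A: 08:40–10:26, 10:55–11:07, 17:56–18:40.
Combining gives A △ B.

08:40–10:26, 10:55–11:07, 11:09–12:39, 12:44–13:04, 15:11–17:13, 17:56–18:40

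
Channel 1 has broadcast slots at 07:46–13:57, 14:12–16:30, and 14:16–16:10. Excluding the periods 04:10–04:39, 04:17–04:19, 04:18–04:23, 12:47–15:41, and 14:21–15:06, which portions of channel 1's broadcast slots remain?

First set merges to 07:46-13:57, 14:12-16:30.
Second set merges to 04:10-04:39, 12:47-15:41.
07:46-13:57 with B removed leaves 07:46-12:47.
14:12-16:30 with B removed leaves 15:41-16:30.

07:46-12:47, 15:41-16:30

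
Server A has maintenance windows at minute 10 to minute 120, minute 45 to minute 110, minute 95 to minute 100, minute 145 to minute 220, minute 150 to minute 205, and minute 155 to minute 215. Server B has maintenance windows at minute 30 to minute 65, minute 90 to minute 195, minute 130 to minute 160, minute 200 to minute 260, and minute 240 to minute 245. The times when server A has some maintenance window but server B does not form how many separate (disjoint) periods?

Merge the first list: minute 10 to minute 120, minute 145 to minute 220.
Merge the second list: minute 30 to minute 65, minute 90 to minute 195, minute 200 to minute 260.
A \ B = minute 10 to minute 30, minute 65 to minute 90, minute 195 to minute 200.
That is 3 disjoint pieces.

3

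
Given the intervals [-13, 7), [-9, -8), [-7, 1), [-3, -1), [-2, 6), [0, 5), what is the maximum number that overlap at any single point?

4

Walk the sorted start/end points keeping a running depth.
The depth first hits 4 at -2.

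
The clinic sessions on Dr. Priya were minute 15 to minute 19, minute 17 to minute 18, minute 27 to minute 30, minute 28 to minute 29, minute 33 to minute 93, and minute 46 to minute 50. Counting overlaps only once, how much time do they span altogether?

Merged: minute 15 to minute 19, minute 27 to minute 30, minute 33 to minute 93.
Lengths: 4 minutes + 3 minutes + 60 minutes = 67 minutes.

67 minutes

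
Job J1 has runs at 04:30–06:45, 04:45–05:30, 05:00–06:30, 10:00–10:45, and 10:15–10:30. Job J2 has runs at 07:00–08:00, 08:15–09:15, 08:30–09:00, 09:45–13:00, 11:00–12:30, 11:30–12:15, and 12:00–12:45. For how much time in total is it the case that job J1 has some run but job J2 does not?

Merge the first list: 04:30-06:45, 10:00-10:45.
Merge the second list: 07:00-08:00, 08:15-09:15, 09:45-13:00.
A \ B = 04:30-06:45.
Total: 2 h 15 min.

2 h 15 min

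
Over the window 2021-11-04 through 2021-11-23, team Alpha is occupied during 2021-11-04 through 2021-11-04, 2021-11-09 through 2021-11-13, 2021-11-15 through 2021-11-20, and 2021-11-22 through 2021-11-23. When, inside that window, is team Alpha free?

After merging, the occupied span is 2021-11-04 through 2021-11-04, 2021-11-09 through 2021-11-13, 2021-11-15 through 2021-11-20, 2021-11-22 through 2021-11-23.
Uncovered inside 2021-11-04 through 2021-11-23: 2021-11-05 through 2021-11-08, 2021-11-14 through 2021-11-14, 2021-11-21 through 2021-11-21.

2021-11-05 through 2021-11-08, 2021-11-14 through 2021-11-14, 2021-11-21 through 2021-11-21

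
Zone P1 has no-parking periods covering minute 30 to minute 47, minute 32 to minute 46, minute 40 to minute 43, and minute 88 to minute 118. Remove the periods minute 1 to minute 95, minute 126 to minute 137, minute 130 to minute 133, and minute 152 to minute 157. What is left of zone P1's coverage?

Merge the first list: minute 30 to minute 47, minute 88 to minute 118.
Merge the second list: minute 1 to minute 95, minute 126 to minute 137, minute 152 to minute 157.
minute 30 to minute 47 lies entirely inside B → drops out.
minute 88 to minute 118 with B removed leaves minute 95 to minute 118.

minute 95 to minute 118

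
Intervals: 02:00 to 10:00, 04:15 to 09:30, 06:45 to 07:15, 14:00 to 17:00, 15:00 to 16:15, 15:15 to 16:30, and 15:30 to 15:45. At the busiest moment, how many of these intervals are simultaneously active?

Sweep endpoints in order; track running count of active intervals.
Peak of 4 reached at 15:30.

4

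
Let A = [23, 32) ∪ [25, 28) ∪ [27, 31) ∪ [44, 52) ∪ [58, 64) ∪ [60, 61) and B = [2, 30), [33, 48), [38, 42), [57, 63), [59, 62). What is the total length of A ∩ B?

Merge the first list: [23, 32), [44, 52), [58, 64).
Merge the second list: [2, 30), [33, 48), [57, 63).
A ∩ B = [23, 30), [44, 48), [58, 63).
Total: 7 + 4 + 5 = 16.

16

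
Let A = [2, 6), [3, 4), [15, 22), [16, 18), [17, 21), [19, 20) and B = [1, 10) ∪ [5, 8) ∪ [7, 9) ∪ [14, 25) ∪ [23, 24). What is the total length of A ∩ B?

A, merged: [2, 6), [15, 22).
B, merged: [1, 10), [14, 25).
A ∩ B = [2, 6), [15, 22).
Total: 4 + 7 = 11.

11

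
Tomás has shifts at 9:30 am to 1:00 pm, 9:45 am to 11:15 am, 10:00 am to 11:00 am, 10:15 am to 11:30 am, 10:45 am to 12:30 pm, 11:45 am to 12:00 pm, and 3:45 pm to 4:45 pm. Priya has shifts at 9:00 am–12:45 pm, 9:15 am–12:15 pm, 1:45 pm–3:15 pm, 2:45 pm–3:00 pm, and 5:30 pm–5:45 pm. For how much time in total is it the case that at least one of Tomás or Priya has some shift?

6 h 45 min

First set merges to 9:30 am-1:00 pm, 3:45 pm-4:45 pm.
Second set merges to 9:00 am-12:45 pm, 1:45 pm-3:15 pm, 5:30 pm-5:45 pm.
A ∪ B = 9:00 am-1:00 pm, 1:45 pm-3:15 pm, 3:45 pm-4:45 pm, 5:30 pm-5:45 pm.
Total: 4 h + 1 h 30 min + 1 h + 15 min = 6 h 45 min.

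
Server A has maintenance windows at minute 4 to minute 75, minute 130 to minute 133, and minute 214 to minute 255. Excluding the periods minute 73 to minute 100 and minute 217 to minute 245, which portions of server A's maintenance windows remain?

minute 4 to minute 75 minus B → minute 4 to minute 73.
minute 130 to minute 133: no B overlap → unchanged.
minute 214 to minute 255 minus B → minute 214 to minute 217, minute 245 to minute 255.

minute 4 to minute 73, minute 130 to minute 133, minute 214 to minute 217, minute 245 to minute 255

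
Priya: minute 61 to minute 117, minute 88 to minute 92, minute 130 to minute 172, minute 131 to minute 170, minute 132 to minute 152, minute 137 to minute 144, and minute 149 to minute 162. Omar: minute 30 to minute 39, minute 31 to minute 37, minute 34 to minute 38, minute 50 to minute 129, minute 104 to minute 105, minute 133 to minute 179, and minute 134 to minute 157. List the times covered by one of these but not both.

Merge the first list: minute 61 to minute 117, minute 130 to minute 172.
Merge the second list: minute 30 to minute 39, minute 50 to minute 129, minute 133 to minute 179.
Only in the first: minute 130 to minute 133.
Only in the second: minute 30 to minute 39, minute 50 to minute 61, minute 117 to minute 129, minute 172 to minute 179.
Together these are the periods covered by exactly one.

minute 30 to minute 39, minute 50 to minute 61, minute 117 to minute 129, minute 130 to minute 133, minute 172 to minute 179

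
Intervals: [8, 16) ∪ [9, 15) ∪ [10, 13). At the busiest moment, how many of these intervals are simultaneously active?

At 10, 3 of the intervals are simultaneously active.
No point has more.

3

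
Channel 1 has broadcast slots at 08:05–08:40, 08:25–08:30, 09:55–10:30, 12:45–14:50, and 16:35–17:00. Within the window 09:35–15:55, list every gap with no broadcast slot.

09:35-09:55, 10:30-12:45, 14:50-15:55

Covered (merged): 08:05-08:40, 09:55-10:30, 12:45-14:50, 16:35-17:00.
Complement within 09:35-15:55: 09:35-09:55, 10:30-12:45, 14:50-15:55.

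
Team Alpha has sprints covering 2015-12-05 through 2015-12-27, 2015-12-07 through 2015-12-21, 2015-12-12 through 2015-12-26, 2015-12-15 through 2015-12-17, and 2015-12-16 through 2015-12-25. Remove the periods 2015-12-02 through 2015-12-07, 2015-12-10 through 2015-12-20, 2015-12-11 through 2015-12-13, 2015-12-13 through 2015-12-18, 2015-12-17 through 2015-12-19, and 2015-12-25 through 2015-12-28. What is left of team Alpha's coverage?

2015-12-08 through 2015-12-09, 2015-12-21 through 2015-12-24

A, merged: 2015-12-05 through 2015-12-27.
B, merged: 2015-12-02 through 2015-12-07, 2015-12-10 through 2015-12-20, 2015-12-25 through 2015-12-28.
2015-12-05 through 2015-12-27 \ B = 2015-12-08 through 2015-12-09, 2015-12-21 through 2015-12-24.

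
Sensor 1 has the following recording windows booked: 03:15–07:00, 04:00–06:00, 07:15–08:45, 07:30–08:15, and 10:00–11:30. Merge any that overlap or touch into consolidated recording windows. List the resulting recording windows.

03:15–07:00, 07:15–08:45, 10:00–11:30

04:00–06:00 overlaps/touches 03:15–07:00 → extend to 03:15–07:00.
07:15–08:45 is disjoint → start new block.
07:30–08:15 overlaps/touches 07:15–08:45 → extend to 07:15–08:45.
10:00–11:30 is disjoint → start new block.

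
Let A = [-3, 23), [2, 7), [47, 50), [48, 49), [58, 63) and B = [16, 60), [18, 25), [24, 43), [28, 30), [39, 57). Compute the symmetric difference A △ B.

First set merges to [-3, 23), [47, 50), [58, 63).
Second set merges to [16, 60).
Only in the first: [-3, 16), [60, 63).
Only in the second: [23, 47), [50, 58).
Together these are the periods covered by exactly one.

[-3, 16) ∪ [23, 47) ∪ [50, 58) ∪ [60, 63)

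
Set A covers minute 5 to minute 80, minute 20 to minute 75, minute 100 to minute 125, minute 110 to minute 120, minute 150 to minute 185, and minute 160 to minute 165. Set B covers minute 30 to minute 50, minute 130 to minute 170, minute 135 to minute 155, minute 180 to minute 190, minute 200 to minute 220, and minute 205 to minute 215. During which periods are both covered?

First set merges to minute 5 to minute 80, minute 100 to minute 125, minute 150 to minute 185.
Second set merges to minute 30 to minute 50, minute 130 to minute 170, minute 180 to minute 190, minute 200 to minute 220.
minute 5 to minute 80 meets the second set on minute 30 to minute 50.
minute 100 to minute 125: no overlap with the second set.
minute 150 to minute 185 meets the second set on minute 150 to minute 170, minute 180 to minute 185.

minute 30 to minute 50, minute 150 to minute 170, minute 180 to minute 185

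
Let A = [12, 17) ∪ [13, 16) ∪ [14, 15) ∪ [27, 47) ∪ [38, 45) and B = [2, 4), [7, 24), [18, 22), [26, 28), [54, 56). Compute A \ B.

First set merges to [12, 17), [27, 47).
Second set merges to [2, 4), [7, 24), [26, 28), [54, 56).
[12, 17) lies entirely inside B → drops out.
[27, 47) with B removed leaves [28, 47).

[28, 47)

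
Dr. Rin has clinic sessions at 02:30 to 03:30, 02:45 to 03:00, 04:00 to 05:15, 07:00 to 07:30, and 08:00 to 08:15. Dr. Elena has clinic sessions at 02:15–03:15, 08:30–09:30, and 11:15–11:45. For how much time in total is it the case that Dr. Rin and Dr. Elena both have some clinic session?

First set merges to 02:30–03:30, 04:00–05:15, 07:00–07:30, 08:00–08:15.
A ∩ B = 02:30–03:15.
Total: 45 min.

45 min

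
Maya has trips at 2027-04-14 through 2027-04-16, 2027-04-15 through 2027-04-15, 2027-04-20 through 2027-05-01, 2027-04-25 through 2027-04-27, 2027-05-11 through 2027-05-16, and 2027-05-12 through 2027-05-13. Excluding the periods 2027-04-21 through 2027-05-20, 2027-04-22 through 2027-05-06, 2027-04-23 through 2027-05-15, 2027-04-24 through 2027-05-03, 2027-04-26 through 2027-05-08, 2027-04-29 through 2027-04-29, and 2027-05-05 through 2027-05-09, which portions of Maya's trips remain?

2027-04-14 through 2027-04-16, 2027-04-20 through 2027-04-20

First set merges to 2027-04-14 through 2027-04-16, 2027-04-20 through 2027-05-01, 2027-05-11 through 2027-05-16.
Second set merges to 2027-04-21 through 2027-05-20.
2027-04-14 through 2027-04-16: nothing removed.
2027-04-20 through 2027-05-01 \ B = 2027-04-20 through 2027-04-20.
2027-05-11 through 2027-05-16: entirely removed.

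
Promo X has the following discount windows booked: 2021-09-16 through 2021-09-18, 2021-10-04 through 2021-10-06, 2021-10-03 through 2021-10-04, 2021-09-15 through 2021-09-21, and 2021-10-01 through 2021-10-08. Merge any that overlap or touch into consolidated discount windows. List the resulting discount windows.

Sort by start: 2021-09-15 through 2021-09-21, 2021-09-16 through 2021-09-18, 2021-10-01 through 2021-10-08, 2021-10-03 through 2021-10-04, 2021-10-04 through 2021-10-06.
2021-09-16 through 2021-09-18 overlaps/touches 2021-09-15 through 2021-09-21 → extend to 2021-09-15 through 2021-09-21.
2021-10-01 through 2021-10-08 is disjoint → start new block.
2021-10-03 through 2021-10-04 overlaps/touches 2021-10-01 through 2021-10-08 → extend to 2021-10-01 through 2021-10-08.
2021-10-04 through 2021-10-06 overlaps/touches 2021-10-01 through 2021-10-08 → extend to 2021-10-01 through 2021-10-08.

2021-09-15 through 2021-09-21, 2021-10-01 through 2021-10-08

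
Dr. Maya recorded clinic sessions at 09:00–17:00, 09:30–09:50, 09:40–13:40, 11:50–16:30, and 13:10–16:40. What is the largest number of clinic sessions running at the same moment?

4

Walk the sorted start/end points keeping a running depth.
The depth first hits 4 at 13:10.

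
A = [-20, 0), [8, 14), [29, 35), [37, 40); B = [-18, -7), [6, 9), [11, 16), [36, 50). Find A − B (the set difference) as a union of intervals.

[-20, 0) minus B → [-20, -18), [-7, 0).
[8, 14) minus B → [9, 11).
[29, 35): no B overlap → unchanged.
[37, 40): fully covered by B → removed.

[-20, -18) ∪ [-7, 0) ∪ [9, 11) ∪ [29, 35)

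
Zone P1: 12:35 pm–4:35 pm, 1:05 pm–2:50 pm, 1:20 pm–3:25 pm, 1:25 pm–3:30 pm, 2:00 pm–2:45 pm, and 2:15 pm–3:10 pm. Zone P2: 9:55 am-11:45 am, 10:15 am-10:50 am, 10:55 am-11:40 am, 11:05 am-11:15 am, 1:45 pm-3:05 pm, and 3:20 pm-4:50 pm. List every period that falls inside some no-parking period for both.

A, merged: 12:35 pm–4:35 pm.
B, merged: 9:55 am–11:45 am, 1:45 pm–3:05 pm, 3:20 pm–4:50 pm.
12:35 pm–4:35 pm overlaps B on 1:45 pm–3:05 pm, 3:20 pm–4:35 pm.

1:45 pm–3:05 pm, 3:20 pm–4:35 pm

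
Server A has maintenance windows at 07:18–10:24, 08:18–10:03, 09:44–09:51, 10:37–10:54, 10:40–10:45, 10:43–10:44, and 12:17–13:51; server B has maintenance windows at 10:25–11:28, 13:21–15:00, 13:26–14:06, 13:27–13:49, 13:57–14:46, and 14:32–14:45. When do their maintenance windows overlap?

First set merges to 07:18–10:24, 10:37–10:54, 12:17–13:51.
Second set merges to 10:25–11:28, 13:21–15:00.
07:18–10:24: no overlap with the second set.
10:37–10:54 meets the second set on 10:37–10:54.
12:17–13:51 meets the second set on 13:21–13:51.

10:37–10:54, 13:21–13:51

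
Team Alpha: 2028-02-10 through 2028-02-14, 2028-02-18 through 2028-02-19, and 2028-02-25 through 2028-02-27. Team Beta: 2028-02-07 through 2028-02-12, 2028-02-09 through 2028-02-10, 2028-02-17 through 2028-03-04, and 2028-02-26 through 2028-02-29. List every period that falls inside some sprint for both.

2028-02-10 through 2028-02-12, 2028-02-18 through 2028-02-19, 2028-02-25 through 2028-02-27

Second set merges to 2028-02-07 through 2028-02-12, 2028-02-17 through 2028-03-04.
2028-02-10 through 2028-02-14 ∩ B → 2028-02-10 through 2028-02-12.
2028-02-18 through 2028-02-19 ∩ B → 2028-02-18 through 2028-02-19.
2028-02-25 through 2028-02-27 ∩ B → 2028-02-25 through 2028-02-27.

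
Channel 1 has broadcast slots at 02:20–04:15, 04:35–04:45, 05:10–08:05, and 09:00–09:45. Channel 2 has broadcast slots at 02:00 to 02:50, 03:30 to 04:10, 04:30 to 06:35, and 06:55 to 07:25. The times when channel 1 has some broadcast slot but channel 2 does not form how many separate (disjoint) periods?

A \ B = 02:50–03:30, 04:10–04:15, 06:35–06:55, 07:25–08:05, 09:00–09:45.
That is 5 disjoint pieces.

5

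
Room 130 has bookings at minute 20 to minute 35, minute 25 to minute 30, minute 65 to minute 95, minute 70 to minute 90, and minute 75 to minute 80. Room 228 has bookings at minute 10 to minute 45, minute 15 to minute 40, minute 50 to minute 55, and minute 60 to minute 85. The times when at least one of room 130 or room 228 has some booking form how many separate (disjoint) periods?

A, merged: minute 20 to minute 35, minute 65 to minute 95.
B, merged: minute 10 to minute 45, minute 50 to minute 55, minute 60 to minute 85.
A ∪ B = minute 10 to minute 45, minute 50 to minute 55, minute 60 to minute 95.
That is 3 disjoint pieces.

3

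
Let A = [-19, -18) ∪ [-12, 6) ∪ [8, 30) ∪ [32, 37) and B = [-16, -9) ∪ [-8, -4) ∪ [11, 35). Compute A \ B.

[-19, -18): no B overlap → unchanged.
[-12, 6) minus B → [-9, -8), [-4, 6).
[8, 30) minus B → [8, 11).
[32, 37) minus B → [35, 37).

[-19, -18) ∪ [-9, -8) ∪ [-4, 6) ∪ [8, 11) ∪ [35, 37)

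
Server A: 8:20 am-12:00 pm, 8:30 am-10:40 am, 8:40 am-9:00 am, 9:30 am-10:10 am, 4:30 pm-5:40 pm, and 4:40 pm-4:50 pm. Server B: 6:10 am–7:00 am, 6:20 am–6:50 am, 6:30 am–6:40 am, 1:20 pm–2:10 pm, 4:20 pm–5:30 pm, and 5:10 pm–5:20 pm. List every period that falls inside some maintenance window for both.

Merge the first list: 8:20 am–12:00 pm, 4:30 pm–5:40 pm.
Merge the second list: 6:10 am–7:00 am, 1:20 pm–2:10 pm, 4:20 pm–5:30 pm.
8:20 am–12:00 pm falls entirely outside B.
4:30 pm–5:40 pm overlaps B on 4:30 pm–5:30 pm.

4:30 pm–5:30 pm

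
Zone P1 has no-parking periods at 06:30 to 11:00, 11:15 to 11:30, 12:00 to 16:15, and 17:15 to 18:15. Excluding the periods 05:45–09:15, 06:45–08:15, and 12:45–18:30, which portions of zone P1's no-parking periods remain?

B, merged: 05:45–09:15, 12:45–18:30.
06:30–11:00 \ B = 09:15–11:00.
11:15–11:30: nothing removed.
12:00–16:15 \ B = 12:00–12:45.
17:15–18:15: entirely removed.

09:15–11:00, 11:15–11:30, 12:00–12:45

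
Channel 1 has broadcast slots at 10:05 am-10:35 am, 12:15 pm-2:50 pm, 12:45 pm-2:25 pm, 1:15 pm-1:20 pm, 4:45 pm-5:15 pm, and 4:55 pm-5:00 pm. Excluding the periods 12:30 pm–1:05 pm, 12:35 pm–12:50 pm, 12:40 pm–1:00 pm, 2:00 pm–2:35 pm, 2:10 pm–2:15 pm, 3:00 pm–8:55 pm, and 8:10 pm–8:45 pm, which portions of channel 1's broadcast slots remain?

10:05 am–10:35 am, 12:15 pm–12:30 pm, 1:05 pm–2:00 pm, 2:35 pm–2:50 pm

Merge the first list: 10:05 am–10:35 am, 12:15 pm–2:50 pm, 4:45 pm–5:15 pm.
Merge the second list: 12:30 pm–1:05 pm, 2:00 pm–2:35 pm, 3:00 pm–8:55 pm.
10:05 am–10:35 am is untouched.
12:15 pm–2:50 pm with B removed leaves 12:15 pm–12:30 pm, 1:05 pm–2:00 pm, 2:35 pm–2:50 pm.
4:45 pm–5:15 pm lies entirely inside B → drops out.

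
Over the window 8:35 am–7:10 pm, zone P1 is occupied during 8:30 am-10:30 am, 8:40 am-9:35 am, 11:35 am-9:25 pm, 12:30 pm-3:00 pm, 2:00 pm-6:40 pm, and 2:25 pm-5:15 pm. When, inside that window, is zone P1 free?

10:30 am–11:35 am

The merged coverage is 8:30 am–10:30 am, 11:35 am–9:25 pm.
Complement within 8:35 am–7:10 pm: 10:30 am–11:35 am.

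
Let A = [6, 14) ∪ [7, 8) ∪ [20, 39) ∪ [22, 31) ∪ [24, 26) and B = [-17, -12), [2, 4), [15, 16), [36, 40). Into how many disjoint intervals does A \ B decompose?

A, merged: [6, 14), [20, 39).
A \ B = [6, 14), [20, 36).
That is 2 disjoint pieces.

2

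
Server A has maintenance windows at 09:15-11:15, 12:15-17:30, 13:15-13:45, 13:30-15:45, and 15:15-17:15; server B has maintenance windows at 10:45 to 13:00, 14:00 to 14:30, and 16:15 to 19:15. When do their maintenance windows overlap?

10:45–11:15, 12:15–13:00, 14:00–14:30, 16:15–17:30

Merge the first list: 09:15–11:15, 12:15–17:30.
09:15–11:15 ∩ B → 10:45–11:15.
12:15–17:30 ∩ B → 12:15–13:00, 14:00–14:30, 16:15–17:30.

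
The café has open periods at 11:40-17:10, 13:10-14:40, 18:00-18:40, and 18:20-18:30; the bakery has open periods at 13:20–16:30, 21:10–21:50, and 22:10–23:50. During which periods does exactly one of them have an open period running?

11:40–13:20, 16:30–17:10, 18:00–18:40, 21:10–21:50, 22:10–23:50

A, merged: 11:40–17:10, 18:00–18:40.
Only in the first: 11:40–13:20, 16:30–17:10, 18:00–18:40.
Only in the second: 21:10–21:50, 22:10–23:50.
Together these are the periods covered by exactly one.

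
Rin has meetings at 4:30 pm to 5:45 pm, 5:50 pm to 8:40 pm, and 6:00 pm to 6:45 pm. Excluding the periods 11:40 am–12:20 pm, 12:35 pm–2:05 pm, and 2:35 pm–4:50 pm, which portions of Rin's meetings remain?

4:50 pm-5:45 pm, 5:50 pm-8:40 pm

Merge the first list: 4:30 pm-5:45 pm, 5:50 pm-8:40 pm.
4:30 pm-5:45 pm with B removed leaves 4:50 pm-5:45 pm.
5:50 pm-8:40 pm is untouched.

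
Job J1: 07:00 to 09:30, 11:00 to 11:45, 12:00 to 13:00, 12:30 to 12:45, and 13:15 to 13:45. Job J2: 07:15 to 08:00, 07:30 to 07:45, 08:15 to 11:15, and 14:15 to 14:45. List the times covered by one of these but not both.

07:00-07:15, 08:00-08:15, 09:30-11:00, 11:15-11:45, 12:00-13:00, 13:15-13:45, 14:15-14:45

First set merges to 07:00-09:30, 11:00-11:45, 12:00-13:00, 13:15-13:45.
Second set merges to 07:15-08:00, 08:15-11:15, 14:15-14:45.
Only in the first: 07:00-07:15, 08:00-08:15, 11:15-11:45, 12:00-13:00, 13:15-13:45.
Only in the second: 09:30-11:00, 14:15-14:45.
Together these are the periods covered by exactly one.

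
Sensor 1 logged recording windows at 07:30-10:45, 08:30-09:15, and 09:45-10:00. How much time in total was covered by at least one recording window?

Merged: 07:30–10:45.
Length: 3 h 15 min.

3 h 15 min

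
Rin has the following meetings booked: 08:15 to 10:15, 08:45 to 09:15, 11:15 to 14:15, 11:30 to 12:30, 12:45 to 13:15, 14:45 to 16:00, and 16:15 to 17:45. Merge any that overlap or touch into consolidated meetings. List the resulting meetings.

08:45–09:15 overlaps/touches 08:15–10:15 → extend to 08:15–10:15.
11:15–14:15 is disjoint → start new block.
11:30–12:30 overlaps/touches 11:15–14:15 → extend to 11:15–14:15.
12:45–13:15 overlaps/touches 11:15–14:15 → extend to 11:15–14:15.
14:45–16:00 is disjoint → start new block.
16:15–17:45 is disjoint → start new block.

08:15–10:15, 11:15–14:15, 14:45–16:00, 16:15–17:45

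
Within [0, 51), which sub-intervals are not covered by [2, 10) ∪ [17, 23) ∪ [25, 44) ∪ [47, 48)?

[0, 2) ∪ [10, 17) ∪ [23, 25) ∪ [44, 47) ∪ [48, 51)

After merging, the occupied span is [2, 10), [17, 23), [25, 44), [47, 48).
Complement within [0, 51): [0, 2), [10, 17), [23, 25), [44, 47), [48, 51).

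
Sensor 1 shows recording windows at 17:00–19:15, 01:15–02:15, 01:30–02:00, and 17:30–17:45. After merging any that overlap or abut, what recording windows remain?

Sort by start: 01:15–02:15, 01:30–02:00, 17:00–19:15, 17:30–17:45.
01:30–02:00 overlaps/touches 01:15–02:15 → extend to 01:15–02:15.
17:00–19:15 is disjoint → start new block.
17:30–17:45 overlaps/touches 17:00–19:15 → extend to 17:00–19:15.

01:15–02:15, 17:00–19:15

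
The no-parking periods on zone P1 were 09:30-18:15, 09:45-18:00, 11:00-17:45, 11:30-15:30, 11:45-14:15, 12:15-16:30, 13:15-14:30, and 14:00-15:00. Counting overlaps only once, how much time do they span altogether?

Merged: 09:30-18:15.
Length: 8 h 45 min.

8 h 45 min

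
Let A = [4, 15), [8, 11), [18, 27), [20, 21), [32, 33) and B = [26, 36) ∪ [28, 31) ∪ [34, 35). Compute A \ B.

A, merged: [4, 15), [18, 27), [32, 33).
B, merged: [26, 36).
[4, 15): no B overlap → unchanged.
[18, 27) minus B → [18, 26).
[32, 33): fully covered by B → removed.

[4, 15) ∪ [18, 26)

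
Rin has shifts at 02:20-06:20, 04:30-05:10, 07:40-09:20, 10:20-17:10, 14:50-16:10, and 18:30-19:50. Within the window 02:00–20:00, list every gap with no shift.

02:00–02:20, 06:20–07:40, 09:20–10:20, 17:10–18:30, 19:50–20:00

After merging, the occupied span is 02:20–06:20, 07:40–09:20, 10:20–17:10, 18:30–19:50.
Gaps within 02:00–20:00: 02:00–02:20, 06:20–07:40, 09:20–10:20, 17:10–18:30, 19:50–20:00.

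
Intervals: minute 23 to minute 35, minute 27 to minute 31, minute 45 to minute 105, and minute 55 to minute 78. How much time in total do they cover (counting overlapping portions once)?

72 minutes

Merged: minute 23 to minute 35, minute 45 to minute 105.
Lengths: 12 minutes + 60 minutes = 72 minutes.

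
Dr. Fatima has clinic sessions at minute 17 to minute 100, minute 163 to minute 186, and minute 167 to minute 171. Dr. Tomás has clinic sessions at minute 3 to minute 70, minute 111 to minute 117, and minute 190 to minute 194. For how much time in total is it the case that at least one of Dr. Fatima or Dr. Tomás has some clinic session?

A, merged: minute 17 to minute 100, minute 163 to minute 186.
A ∪ B = minute 3 to minute 100, minute 111 to minute 117, minute 163 to minute 186, minute 190 to minute 194.
Total: 97 minutes + 6 minutes + 23 minutes + 4 minutes = 130 minutes.

130 minutes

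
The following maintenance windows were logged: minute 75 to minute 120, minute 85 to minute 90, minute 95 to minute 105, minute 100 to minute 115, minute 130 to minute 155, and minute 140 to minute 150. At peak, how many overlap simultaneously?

At minute 100, 3 of the intervals are simultaneously active.
No point has more.

3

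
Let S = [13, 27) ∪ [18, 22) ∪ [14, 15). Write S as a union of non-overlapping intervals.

Sort by start: [13, 27), [14, 15), [18, 22).
[14, 15) overlaps/touches [13, 27) → extend to [13, 27).
[18, 22) overlaps/touches [13, 27) → extend to [13, 27).

[13, 27)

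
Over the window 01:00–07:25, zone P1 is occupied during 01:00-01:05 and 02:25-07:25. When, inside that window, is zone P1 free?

The merged coverage is 01:00–01:05, 02:25–07:25.
Uncovered inside 01:00–07:25: 01:05–02:25.

01:05–02:25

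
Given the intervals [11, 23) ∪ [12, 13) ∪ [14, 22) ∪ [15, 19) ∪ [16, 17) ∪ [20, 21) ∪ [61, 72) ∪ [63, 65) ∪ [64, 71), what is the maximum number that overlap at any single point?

4

At 16, 4 of the intervals are simultaneously active.
No point has more.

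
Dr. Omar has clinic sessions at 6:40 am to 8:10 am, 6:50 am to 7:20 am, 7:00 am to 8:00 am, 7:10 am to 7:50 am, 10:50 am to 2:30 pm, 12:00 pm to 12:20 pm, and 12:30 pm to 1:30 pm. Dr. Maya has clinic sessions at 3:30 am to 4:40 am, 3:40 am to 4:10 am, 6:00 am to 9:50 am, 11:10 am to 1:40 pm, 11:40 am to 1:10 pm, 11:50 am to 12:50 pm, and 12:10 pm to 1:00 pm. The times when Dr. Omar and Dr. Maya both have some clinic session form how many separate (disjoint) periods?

A, merged: 6:40 am–8:10 am, 10:50 am–2:30 pm.
B, merged: 3:30 am–4:40 am, 6:00 am–9:50 am, 11:10 am–1:40 pm.
A ∩ B = 6:40 am–8:10 am, 11:10 am–1:40 pm.
That is 2 disjoint pieces.

2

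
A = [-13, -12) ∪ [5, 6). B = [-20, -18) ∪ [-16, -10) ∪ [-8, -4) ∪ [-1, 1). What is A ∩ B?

[-13, -12)

[-13, -12) ∩ B → [-13, -12).
[5, 6) meets no B interval.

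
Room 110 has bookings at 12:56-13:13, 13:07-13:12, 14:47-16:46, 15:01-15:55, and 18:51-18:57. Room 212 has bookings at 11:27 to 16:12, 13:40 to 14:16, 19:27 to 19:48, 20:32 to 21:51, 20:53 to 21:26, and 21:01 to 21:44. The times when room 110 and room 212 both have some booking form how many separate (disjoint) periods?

2

A, merged: 12:56–13:13, 14:47–16:46, 18:51–18:57.
B, merged: 11:27–16:12, 19:27–19:48, 20:32–21:51.
A ∩ B = 12:56–13:13, 14:47–16:12.
That is 2 disjoint pieces.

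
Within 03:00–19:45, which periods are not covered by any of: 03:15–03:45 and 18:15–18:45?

After merging, the occupied span is 03:15-03:45, 18:15-18:45.
Uncovered inside 03:00-19:45: 03:00-03:15, 03:45-18:15, 18:45-19:45.

03:00-03:15, 03:45-18:15, 18:45-19:45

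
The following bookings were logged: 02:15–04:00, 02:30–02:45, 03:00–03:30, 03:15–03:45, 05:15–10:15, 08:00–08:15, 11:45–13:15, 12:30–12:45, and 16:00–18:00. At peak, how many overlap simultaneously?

Sweep endpoints in order; track running count of active intervals.
Peak of 3 reached at 03:15.

3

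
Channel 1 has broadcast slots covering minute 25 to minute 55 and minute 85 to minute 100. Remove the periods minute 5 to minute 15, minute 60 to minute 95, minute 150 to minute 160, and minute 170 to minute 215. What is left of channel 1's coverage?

minute 25 to minute 55, minute 95 to minute 100

minute 25 to minute 55: nothing removed.
minute 85 to minute 100 \ B = minute 95 to minute 100.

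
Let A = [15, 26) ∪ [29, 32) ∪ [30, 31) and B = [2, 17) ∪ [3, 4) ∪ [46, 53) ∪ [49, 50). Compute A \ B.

[17, 26) ∪ [29, 32)

Merge the first list: [15, 26), [29, 32).
Merge the second list: [2, 17), [46, 53).
[15, 26) \ B = [17, 26).
[29, 32): nothing removed.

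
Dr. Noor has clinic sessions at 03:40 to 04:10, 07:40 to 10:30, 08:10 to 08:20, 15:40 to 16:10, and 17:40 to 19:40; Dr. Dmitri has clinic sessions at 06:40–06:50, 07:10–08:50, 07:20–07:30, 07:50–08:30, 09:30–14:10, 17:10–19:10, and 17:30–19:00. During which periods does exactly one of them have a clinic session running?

First set merges to 03:40–04:10, 07:40–10:30, 15:40–16:10, 17:40–19:40.
Second set merges to 06:40–06:50, 07:10–08:50, 09:30–14:10, 17:10–19:10.
A but not B: 03:40–04:10, 08:50–09:30, 15:40–16:10, 19:10–19:40.
B but not A: 06:40–06:50, 07:10–07:40, 10:30–14:10, 17:10–17:40.
Combining gives A △ B.

03:40–04:10, 06:40–06:50, 07:10–07:40, 08:50–09:30, 10:30–14:10, 15:40–16:10, 17:10–17:40, 19:10–19:40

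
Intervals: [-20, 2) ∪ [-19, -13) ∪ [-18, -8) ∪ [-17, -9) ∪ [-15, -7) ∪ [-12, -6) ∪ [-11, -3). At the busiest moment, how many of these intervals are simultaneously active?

At -11, 6 of the intervals are simultaneously active.
No point has more.

6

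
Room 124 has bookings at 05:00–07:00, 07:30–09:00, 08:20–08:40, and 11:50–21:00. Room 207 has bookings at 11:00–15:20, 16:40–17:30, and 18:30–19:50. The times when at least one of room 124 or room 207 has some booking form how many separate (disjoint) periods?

Merge the first list: 05:00–07:00, 07:30–09:00, 11:50–21:00.
A ∪ B = 05:00–07:00, 07:30–09:00, 11:00–21:00.
That is 3 disjoint pieces.

3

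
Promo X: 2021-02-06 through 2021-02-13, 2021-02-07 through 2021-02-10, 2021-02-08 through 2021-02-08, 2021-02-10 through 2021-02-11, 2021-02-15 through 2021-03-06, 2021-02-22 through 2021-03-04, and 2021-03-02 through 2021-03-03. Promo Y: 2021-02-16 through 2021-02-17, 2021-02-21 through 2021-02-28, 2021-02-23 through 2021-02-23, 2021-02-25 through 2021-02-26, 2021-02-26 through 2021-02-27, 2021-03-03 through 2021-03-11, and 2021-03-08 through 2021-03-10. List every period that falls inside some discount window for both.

A, merged: 2021-02-06 through 2021-02-13, 2021-02-15 through 2021-03-06.
B, merged: 2021-02-16 through 2021-02-17, 2021-02-21 through 2021-02-28, 2021-03-03 through 2021-03-11.
2021-02-06 through 2021-02-13 meets no B interval.
2021-02-15 through 2021-03-06 ∩ B → 2021-02-16 through 2021-02-17, 2021-02-21 through 2021-02-28, 2021-03-03 through 2021-03-06.

2021-02-16 through 2021-02-17, 2021-02-21 through 2021-02-28, 2021-03-03 through 2021-03-06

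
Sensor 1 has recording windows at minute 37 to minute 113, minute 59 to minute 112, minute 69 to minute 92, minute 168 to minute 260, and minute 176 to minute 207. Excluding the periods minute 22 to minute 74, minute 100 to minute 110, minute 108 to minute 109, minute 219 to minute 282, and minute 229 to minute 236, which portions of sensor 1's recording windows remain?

First set merges to minute 37 to minute 113, minute 168 to minute 260.
Second set merges to minute 22 to minute 74, minute 100 to minute 110, minute 219 to minute 282.
minute 37 to minute 113 with B removed leaves minute 74 to minute 100, minute 110 to minute 113.
minute 168 to minute 260 with B removed leaves minute 168 to minute 219.

minute 74 to minute 100, minute 110 to minute 113, minute 168 to minute 219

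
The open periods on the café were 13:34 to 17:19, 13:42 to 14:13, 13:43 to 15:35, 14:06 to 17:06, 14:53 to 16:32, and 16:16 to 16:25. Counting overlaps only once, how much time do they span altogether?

Merged: 13:34–17:19.
Length: 3 h 45 min.

3 h 45 min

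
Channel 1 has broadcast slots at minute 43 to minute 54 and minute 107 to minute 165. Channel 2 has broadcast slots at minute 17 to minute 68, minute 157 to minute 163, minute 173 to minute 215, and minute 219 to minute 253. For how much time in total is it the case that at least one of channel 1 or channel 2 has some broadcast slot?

185 minutes

A ∪ B = minute 17 to minute 68, minute 107 to minute 165, minute 173 to minute 215, minute 219 to minute 253.
Total: 51 minutes + 58 minutes + 42 minutes + 34 minutes = 185 minutes.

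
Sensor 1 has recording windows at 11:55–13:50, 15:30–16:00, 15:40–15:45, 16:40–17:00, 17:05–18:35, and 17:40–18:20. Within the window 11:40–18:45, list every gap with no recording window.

11:40–11:55, 13:50–15:30, 16:00–16:40, 17:00–17:05, 18:35–18:45

Covered (merged): 11:55–13:50, 15:30–16:00, 16:40–17:00, 17:05–18:35.
Gaps within 11:40–18:45: 11:40–11:55, 13:50–15:30, 16:00–16:40, 17:00–17:05, 18:35–18:45.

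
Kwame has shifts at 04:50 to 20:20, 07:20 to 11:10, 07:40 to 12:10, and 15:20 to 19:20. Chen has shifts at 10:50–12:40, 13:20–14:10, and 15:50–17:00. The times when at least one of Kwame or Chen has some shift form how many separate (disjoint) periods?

First set merges to 04:50–20:20.
A ∪ B = 04:50–20:20.
That is 1 disjoint piece.

1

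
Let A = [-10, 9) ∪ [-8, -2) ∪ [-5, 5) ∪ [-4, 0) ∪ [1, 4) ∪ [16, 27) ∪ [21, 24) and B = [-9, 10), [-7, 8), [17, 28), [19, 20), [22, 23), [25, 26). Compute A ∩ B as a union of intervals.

First set merges to [-10, 9), [16, 27).
Second set merges to [-9, 10), [17, 28).
[-10, 9) ∩ B → [-9, 9).
[16, 27) ∩ B → [17, 27).

[-9, 9) ∪ [17, 27)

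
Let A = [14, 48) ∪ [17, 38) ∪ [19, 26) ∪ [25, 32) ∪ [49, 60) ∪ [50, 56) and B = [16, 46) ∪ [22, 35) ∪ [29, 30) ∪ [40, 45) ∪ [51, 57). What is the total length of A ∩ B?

A, merged: [14, 48), [49, 60).
B, merged: [16, 46), [51, 57).
A ∩ B = [16, 46), [51, 57).
Total: 30 + 6 = 36.

36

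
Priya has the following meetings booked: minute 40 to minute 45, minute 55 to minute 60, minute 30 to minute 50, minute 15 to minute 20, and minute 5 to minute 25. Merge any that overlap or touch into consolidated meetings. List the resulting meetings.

minute 5 to minute 25, minute 30 to minute 50, minute 55 to minute 60

Sort by start: minute 5 to minute 25, minute 15 to minute 20, minute 30 to minute 50, minute 40 to minute 45, minute 55 to minute 60.
minute 15 to minute 20 overlaps/touches minute 5 to minute 25 → extend to minute 5 to minute 25.
minute 30 to minute 50 is disjoint → start new block.
minute 40 to minute 45 overlaps/touches minute 30 to minute 50 → extend to minute 30 to minute 50.
minute 55 to minute 60 is disjoint → start new block.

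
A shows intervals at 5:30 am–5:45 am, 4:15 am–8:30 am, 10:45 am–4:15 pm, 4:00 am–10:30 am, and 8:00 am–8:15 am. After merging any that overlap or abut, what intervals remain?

4:00 am–10:30 am, 10:45 am–4:15 pm

Sort by start: 4:00 am–10:30 am, 4:15 am–8:30 am, 5:30 am–5:45 am, 8:00 am–8:15 am, 10:45 am–4:15 pm.
4:15 am–8:30 am overlaps/touches 4:00 am–10:30 am → extend to 4:00 am–10:30 am.
5:30 am–5:45 am overlaps/touches 4:00 am–10:30 am → extend to 4:00 am–10:30 am.
8:00 am–8:15 am overlaps/touches 4:00 am–10:30 am → extend to 4:00 am–10:30 am.
10:45 am–4:15 pm is disjoint → start new block.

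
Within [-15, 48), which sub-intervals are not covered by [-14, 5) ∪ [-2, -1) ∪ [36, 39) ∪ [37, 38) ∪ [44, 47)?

[-15, -14) ∪ [5, 36) ∪ [39, 44) ∪ [47, 48)

After merging, the occupied span is [-14, 5), [36, 39), [44, 47).
Gaps within [-15, 48): [-15, -14), [5, 36), [39, 44), [47, 48).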